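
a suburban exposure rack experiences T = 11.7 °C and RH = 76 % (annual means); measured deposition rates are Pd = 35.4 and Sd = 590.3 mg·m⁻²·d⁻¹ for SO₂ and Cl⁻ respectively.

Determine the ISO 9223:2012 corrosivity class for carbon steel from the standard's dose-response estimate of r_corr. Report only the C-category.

C5

carbon steel: T>10 °C ⇒ hinge -0.054·(11.7−10) = -0.0918
  Pd branch = 1.77·Pd^0.52·e^(0.02·RH+f) = 47.18 μm/a
  Sd branch = 0.102·Sd^0.62·e^(0.033·RH+0.04·T) = 104.5 μm/a
  sum: 47.18 + 104.5 → r_corr = 151.7 μm/a
ISO 9223 Table 2 (carbon steel): 80 < 152 ≤ 200 μm/a ⇒ C5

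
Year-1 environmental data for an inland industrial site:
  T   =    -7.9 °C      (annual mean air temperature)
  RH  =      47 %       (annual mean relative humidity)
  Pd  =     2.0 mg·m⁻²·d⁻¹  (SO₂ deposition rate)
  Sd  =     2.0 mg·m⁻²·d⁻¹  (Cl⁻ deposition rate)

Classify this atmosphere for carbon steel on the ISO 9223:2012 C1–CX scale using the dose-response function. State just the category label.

C1

carbon steel: T≤10 °C ⇒ hinge +0.150·(-7.9−10) = -2.6850
  sulphur-dioxide contribution → 0.4433 μm/a
  chloride contribution → 0.539 μm/a
  ⇒ r_corr(carbon steel) = 0.9823 μm/a
0.982 μm/a falls in (0, 1.3] for carbon steel → category C1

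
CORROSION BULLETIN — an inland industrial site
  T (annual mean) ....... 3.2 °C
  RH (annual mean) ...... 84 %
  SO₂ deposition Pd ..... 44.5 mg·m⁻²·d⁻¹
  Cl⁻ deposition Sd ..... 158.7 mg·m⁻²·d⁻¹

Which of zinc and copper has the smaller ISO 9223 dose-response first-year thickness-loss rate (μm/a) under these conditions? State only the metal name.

copper

zinc: temperature factor f = +0.038·(-6.8) = -0.2584
  Pd branch = 0.0129·Pd^0.44·e^(0.046·RH+f) = 2.522 μm/a
  Cl⁻ term: 0.0175·158.7^0.57·exp(0.008·84+0.085·3.2) = 0.8079
  r_corr = 2.522 + 0.8079 = 3.33 μm/a
copper: T≤10 °C ⇒ hinge +0.126·(3.2−10) = -0.8568
  Pd branch = 0.0053·Pd^0.26·e^(0.059·RH+f) = 0.8573 μm/a
  Cl⁻ term: 0.01025·158.7^0.27·exp(0.036·84+0.049·3.2) = 0.9689
  r_corr = 0.8573 + 0.9689 = 1.826 μm/a
Ordering by μm/a: zinc (3.33) > copper (1.83)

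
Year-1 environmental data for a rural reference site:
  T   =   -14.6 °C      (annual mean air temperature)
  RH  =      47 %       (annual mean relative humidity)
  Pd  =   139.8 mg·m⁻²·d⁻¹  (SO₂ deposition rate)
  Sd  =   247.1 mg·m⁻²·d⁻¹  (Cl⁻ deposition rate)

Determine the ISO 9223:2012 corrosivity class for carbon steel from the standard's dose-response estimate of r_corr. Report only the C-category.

C2

carbon steel: temperature factor f = +0.150·(-24.6) = -3.6900
  Pd branch = 1.77·Pd^0.52·e^(0.02·RH+f) = 1.477 μm/a
  Cl⁻ term: 0.102·247.1^0.62·exp(0.033·47+0.04·-14.6) = 8.169
  sum: 1.477 + 8.169 → r_corr = 9.645 μm/a
Category bounds: 1.3…25 μm/a bracket r_corr ⇒ C2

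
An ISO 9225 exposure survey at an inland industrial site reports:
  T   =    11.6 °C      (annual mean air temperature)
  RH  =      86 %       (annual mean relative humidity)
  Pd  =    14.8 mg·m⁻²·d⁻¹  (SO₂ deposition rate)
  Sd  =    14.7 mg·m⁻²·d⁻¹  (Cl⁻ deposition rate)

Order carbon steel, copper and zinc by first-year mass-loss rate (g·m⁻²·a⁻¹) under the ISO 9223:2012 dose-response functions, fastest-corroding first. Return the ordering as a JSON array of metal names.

carbon steel: temperature factor f = -0.054·(1.6) = -0.0864
  SO₂ term: 1.77·14.8^0.52·exp(0.02·86-0.0864) = 36.81
  Sd branch = 0.102·Sd^0.62·e^(0.033·RH+0.04·T) = 14.67 μm/a
  r_corr = 36.81 + 14.67 = 51.48 μm/a
  mass loss = 51.48 μm/a × 7.85 g/cm³ = 404.1 g·m⁻²·a⁻¹
copper: temperature factor f = -0.080·(1.6) = -0.1280
  SO₂ term: 0.0053·14.8^0.26·exp(0.059·86-0.1280) = 1.502
  Sd branch = 0.01025·Sd^0.27·e^(0.036·RH+0.049·T) = 0.8267 μm/a
  sum: 1.502 + 0.8267 → r_corr = 2.328 μm/a
  mass loss = 2.328 μm/a × 8.96 g/cm³ = 20.86 g·m⁻²·a⁻¹
zinc: temperature factor f = -0.071·(1.6) = -0.1136
  Pd branch = 0.0129·Pd^0.44·e^(0.046·RH+f) = 1.969 μm/a
  Sd branch = 0.0175·Sd^0.57·e^(0.008·RH+0.085·T) = 0.4319 μm/a
  sum: 1.969 + 0.4319 → r_corr = 2.401 μm/a
  mass loss = 2.401 μm/a × 7.14 g/cm³ = 17.14 g·m⁻²·a⁻¹
Ordering by g·m⁻²·a⁻¹: carbon steel (404) > copper (20.9) > zinc (17.1)

["carbon steel", "copper", "zinc"]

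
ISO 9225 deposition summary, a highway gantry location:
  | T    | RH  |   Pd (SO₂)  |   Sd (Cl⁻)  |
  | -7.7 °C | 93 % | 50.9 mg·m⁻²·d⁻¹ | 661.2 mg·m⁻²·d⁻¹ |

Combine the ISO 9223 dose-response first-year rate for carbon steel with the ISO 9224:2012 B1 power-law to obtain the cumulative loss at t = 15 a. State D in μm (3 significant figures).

D(15) = 398 μm

carbon steel: f(T) = +0.150·(T−10) [T≤10 °C] = -2.6550
  SO₂ term: 1.77·50.9^0.52·exp(0.02·93-2.6550) = 6.169
  Sd branch = 0.102·Sd^0.62·e^(0.033·RH+0.04·T) = 90.43 μm/a
  sum: 6.169 + 90.43 → r_corr = 96.59 μm/a
Long-term exponent b (ISO 9224 Table 2, B1) = 0.523
  D(15) = 96.59 × 15^0.523 = 96.59 × 4.122 = 398.2 μm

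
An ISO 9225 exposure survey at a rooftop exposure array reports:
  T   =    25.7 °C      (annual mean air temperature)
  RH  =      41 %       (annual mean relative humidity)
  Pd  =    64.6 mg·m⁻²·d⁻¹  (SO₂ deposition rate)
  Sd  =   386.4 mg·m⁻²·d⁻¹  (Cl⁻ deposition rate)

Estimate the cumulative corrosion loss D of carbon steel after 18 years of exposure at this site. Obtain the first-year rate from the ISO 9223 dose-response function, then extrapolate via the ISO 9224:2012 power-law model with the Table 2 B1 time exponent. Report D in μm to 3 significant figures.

D(18) = 269 μm

carbon steel: f(T) = -0.054·(T−10) [T>10 °C] = -0.8478
  Pd branch = 1.77·Pd^0.52·e^(0.02·RH+f) = 15.04 μm/a
  Sd branch = 0.102·Sd^0.62·e^(0.033·RH+0.04·T) = 44.32 μm/a
  r_corr = 15.04 + 44.32 = 59.36 μm/a
Long-term exponent b (ISO 9224 Table 2, B1) = 0.523
  D(18) = 59.36 × 18^0.523 = 59.36 × 4.534 = 269.2 μm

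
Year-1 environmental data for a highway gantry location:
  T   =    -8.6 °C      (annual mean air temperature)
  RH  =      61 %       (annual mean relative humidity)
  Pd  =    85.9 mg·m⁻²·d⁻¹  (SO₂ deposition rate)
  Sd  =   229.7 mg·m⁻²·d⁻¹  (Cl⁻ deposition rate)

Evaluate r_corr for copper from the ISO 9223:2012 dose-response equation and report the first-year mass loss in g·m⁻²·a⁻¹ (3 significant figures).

r_corr = 2.88 g·m⁻²·a⁻¹

copper: f(T) = +0.126·(T−10) [T≤10 °C] = -2.3436
  Pd branch = 0.0053·Pd^0.26·e^(0.059·RH+f) = 0.0592 μm/a
  Sd branch = 0.01025·Sd^0.27·e^(0.036·RH+0.049·T) = 0.2624 μm/a
  r_corr = 0.0592 + 0.2624 = 0.3216 μm/a
Convert to mass loss: 0.3216 μm/a × 8.96 g/cm³ = 2.881 g·m⁻²·a⁻¹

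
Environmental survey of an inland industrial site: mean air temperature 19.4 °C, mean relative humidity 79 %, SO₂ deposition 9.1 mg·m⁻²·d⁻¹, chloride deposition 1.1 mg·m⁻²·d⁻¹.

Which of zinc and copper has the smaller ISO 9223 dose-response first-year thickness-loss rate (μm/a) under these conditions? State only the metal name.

zinc: T>10 °C ⇒ hinge -0.071·(19.4−10) = -0.6674
  Pd branch = 0.0129·Pd^0.44·e^(0.046·RH+f) = 0.6621 μm/a
  Sd branch = 0.0175·Sd^0.57·e^(0.008·RH+0.085·T) = 0.1808 μm/a
  sum: 0.6621 + 0.1808 → r_corr = 0.843 μm/a
copper: T>10 °C ⇒ hinge -0.080·(19.4−10) = -0.7520
  SO₂ term: 0.0053·9.1^0.26·exp(0.059·79-0.7520) = 0.4691
  Sd branch = 0.01025·Sd^0.27·e^(0.036·RH+0.049·T) = 0.4676 μm/a
  r_corr = 0.4691 + 0.4676 = 0.9367 μm/a
Ordering by μm/a: copper (0.937) > zinc (0.843)

zinc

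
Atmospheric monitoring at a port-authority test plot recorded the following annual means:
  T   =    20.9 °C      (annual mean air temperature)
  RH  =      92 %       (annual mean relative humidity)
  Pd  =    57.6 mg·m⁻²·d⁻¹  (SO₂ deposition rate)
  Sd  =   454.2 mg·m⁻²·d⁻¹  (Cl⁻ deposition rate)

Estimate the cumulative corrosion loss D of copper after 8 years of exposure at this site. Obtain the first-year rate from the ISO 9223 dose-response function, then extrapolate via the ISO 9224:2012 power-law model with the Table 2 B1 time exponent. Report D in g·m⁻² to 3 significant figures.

copper: f(T) = -0.080·(T−10) [T>10 °C] = -0.8720
  SO₂ term: 0.0053·57.6^0.26·exp(0.059·92-0.8720) = 1.448
  Sd branch = 0.01025·Sd^0.27·e^(0.036·RH+0.049·T) = 4.086 μm/a
  sum: 1.448 + 4.086 → r_corr = 5.534 μm/a
Long-term exponent b (ISO 9224 Table 2, B1) = 0.667
  D(8) = 5.534 × 8^0.667 = 5.534 × 4.003 = 22.15 μm
  Mass loss = 22.15 μm × 8.96 g/cm³ = 198.5 g·m⁻²

D(8) = 198 g·m⁻²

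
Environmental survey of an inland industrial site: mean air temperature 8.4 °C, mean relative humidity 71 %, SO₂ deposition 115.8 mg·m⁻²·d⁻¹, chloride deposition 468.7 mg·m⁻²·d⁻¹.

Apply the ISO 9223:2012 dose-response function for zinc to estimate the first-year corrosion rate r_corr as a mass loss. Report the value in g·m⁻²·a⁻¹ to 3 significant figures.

r_corr = 33.4 g·m⁻²·a⁻¹

zinc: T≤10 °C ⇒ hinge +0.038·(8.4−10) = -0.0608
  sulphur-dioxide contribution → 2.574 μm/a
  chloride contribution → 2.1 μm/a
  ⇒ r_corr(zinc) = 4.674 μm/a
Convert to mass loss: 4.674 μm/a × 7.14 g/cm³ = 33.37 g·m⁻²·a⁻¹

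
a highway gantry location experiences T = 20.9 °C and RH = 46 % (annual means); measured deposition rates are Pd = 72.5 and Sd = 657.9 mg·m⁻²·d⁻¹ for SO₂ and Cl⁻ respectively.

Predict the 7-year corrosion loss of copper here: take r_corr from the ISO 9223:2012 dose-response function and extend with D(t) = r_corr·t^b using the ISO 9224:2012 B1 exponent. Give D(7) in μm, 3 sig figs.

D(7) = 3.53 μm

copper: f(T) = -0.080·(T−10) [T>10 °C] = -0.8720
  sulphur-dioxide contribution → 0.1018 μm/a
  chloride contribution → 0.8621 μm/a
  total first-year rate 0.964 μm/a
Power-law: D(7) = r_corr · 7^0.667
  D(7) = 0.964 × 7^0.667 = 0.964 × 3.662 = 3.53 μm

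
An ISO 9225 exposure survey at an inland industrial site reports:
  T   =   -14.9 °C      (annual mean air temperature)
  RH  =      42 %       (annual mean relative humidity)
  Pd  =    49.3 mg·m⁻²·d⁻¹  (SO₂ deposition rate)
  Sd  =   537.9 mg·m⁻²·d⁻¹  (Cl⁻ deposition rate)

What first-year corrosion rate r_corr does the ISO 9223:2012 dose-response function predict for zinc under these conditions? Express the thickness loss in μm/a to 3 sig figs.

zinc: f(T) = +0.038·(T−10) [T≤10 °C] = -0.9462
  Pd branch = 0.0129·Pd^0.44·e^(0.046·RH+f) = 0.1921 μm/a
  Sd branch = 0.0175·Sd^0.57·e^(0.008·RH+0.085·T) = 0.2486 μm/a
  r_corr = 0.1921 + 0.2486 = 0.4407 μm/a

r_corr = 0.441 μm/a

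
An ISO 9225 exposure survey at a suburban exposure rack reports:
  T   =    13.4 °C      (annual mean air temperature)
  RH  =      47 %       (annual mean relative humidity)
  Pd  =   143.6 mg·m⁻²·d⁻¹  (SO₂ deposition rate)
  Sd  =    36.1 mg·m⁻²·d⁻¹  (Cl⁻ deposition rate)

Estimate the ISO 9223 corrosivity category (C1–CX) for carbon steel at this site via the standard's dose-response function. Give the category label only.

C4

carbon steel: temperature factor f = -0.054·(3.4) = -0.1836
  sulphur-dioxide contribution → 49.91 μm/a
  chloride contribution → 7.597 μm/a
  total first-year rate 57.51 μm/a
ISO 9223 Table 2 (carbon steel): 50 < 57.5 ≤ 80 μm/a ⇒ C4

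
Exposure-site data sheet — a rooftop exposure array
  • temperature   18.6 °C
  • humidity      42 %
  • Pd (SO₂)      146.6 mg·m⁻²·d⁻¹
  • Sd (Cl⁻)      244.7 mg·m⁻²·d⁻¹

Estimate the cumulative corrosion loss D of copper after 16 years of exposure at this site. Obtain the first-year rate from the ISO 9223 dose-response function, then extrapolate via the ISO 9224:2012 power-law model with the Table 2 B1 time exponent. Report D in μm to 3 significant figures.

D(16) = 3.98 μm

copper: f(T) = -0.080·(T−10) [T>10 °C] = -0.6880
  SO₂ term: 0.0053·146.6^0.26·exp(0.059·42-0.6880) = 0.1161
  Cl⁻ term: 0.01025·244.7^0.27·exp(0.036·42+0.049·18.6) = 0.5107
  sum: 0.1161 + 0.5107 → r_corr = 0.6268 μm/a
Long-term exponent b (ISO 9224 Table 2, B1) = 0.667
  D(16) = 0.6268 × 16^0.667 = 0.6268 × 6.355 = 3.983 μm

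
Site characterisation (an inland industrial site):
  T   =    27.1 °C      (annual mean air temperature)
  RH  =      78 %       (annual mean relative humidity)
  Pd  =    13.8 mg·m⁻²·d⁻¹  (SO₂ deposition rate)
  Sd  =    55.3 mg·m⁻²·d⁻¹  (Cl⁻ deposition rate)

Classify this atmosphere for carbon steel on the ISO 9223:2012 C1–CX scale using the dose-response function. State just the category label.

C4

carbon steel: temperature factor f = -0.054·(17.1) = -0.9234
  SO₂ term: 1.77·13.8^0.52·exp(0.02·78-0.9234) = 13.1
  Sd branch = 0.102·Sd^0.62·e^(0.033·RH+0.04·T) = 47.61 μm/a
  r_corr = 13.1 + 47.61 = 60.71 μm/a
Category bounds: 50…80 μm/a bracket r_corr ⇒ C4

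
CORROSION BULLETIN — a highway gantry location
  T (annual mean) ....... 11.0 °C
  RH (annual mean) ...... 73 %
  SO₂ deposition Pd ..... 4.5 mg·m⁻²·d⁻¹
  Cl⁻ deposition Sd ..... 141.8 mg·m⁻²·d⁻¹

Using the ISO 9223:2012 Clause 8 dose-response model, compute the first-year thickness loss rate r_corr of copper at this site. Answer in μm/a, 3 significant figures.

r_corr = 1.46 μm/a

copper: T>10 °C ⇒ hinge -0.080·(11.0−10) = -0.0800
  sulphur-dioxide contribution → 0.5369 μm/a
  chloride contribution → 0.927 μm/a
  total first-year rate 1.464 μm/a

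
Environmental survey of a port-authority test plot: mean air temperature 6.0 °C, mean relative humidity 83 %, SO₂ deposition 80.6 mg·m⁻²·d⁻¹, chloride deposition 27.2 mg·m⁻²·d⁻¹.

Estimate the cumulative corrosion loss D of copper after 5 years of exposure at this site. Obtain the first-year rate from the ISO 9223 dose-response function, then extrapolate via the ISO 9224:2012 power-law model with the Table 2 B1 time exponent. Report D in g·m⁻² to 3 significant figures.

copper: f(T) = +0.126·(T−10) [T≤10 °C] = -0.5040
  SO₂ term: 0.0053·80.6^0.26·exp(0.059·83-0.5040) = 1.342
  Sd branch = 0.01025·Sd^0.27·e^(0.036·RH+0.049·T) = 0.6659 μm/a
  sum: 1.342 + 0.6659 → r_corr = 2.008 μm/a
ISO 9224: D(t) = r_corr · t^b with b = 0.667 (copper, B1)
  D(5) = 2.008 × 5^0.667 = 2.008 × 2.926 = 5.875 μm
  Mass loss = 5.875 μm × 8.96 g/cm³ = 52.64 g·m⁻²

D(5) = 52.6 g·m⁻²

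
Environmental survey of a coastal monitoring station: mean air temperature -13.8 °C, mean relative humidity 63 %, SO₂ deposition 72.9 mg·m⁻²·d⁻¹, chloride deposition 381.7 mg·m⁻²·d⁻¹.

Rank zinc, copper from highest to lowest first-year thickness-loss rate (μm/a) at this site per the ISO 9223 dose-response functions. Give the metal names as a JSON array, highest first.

zinc: T≤10 °C ⇒ hinge +0.038·(-13.8−10) = -0.9044
  SO₂ term: 0.0129·72.9^0.44·exp(0.046·63-0.9044) = 0.6252
  Sd branch = 0.0175·Sd^0.57·e^(0.008·RH+0.085·T) = 0.2655 μm/a
  r_corr = 0.6252 + 0.2655 = 0.8907 μm/a
copper: T≤10 °C ⇒ hinge +0.126·(-13.8−10) = -2.9988
  Pd branch = 0.0053·Pd^0.26·e^(0.059·RH+f) = 0.03315 μm/a
  Sd branch = 0.01025·Sd^0.27·e^(0.036·RH+0.049·T) = 0.2507 μm/a
  r_corr = 0.03315 + 0.2507 = 0.2838 μm/a
Ordering by μm/a: zinc (0.891) > copper (0.284)

["zinc", "copper"]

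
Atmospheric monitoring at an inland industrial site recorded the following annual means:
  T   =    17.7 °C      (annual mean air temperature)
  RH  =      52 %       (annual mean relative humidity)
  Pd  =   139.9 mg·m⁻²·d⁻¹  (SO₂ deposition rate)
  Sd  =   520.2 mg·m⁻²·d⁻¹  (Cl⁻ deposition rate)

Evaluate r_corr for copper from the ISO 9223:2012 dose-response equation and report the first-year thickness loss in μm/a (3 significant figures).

copper: T>10 °C ⇒ hinge -0.080·(17.7−10) = -0.6160
  SO₂ term: 0.0053·139.9^0.26·exp(0.059·52-0.6160) = 0.2224
  Sd branch = 0.01025·Sd^0.27·e^(0.036·RH+0.049·T) = 0.8585 μm/a
  r_corr = 0.2224 + 0.8585 = 1.081 μm/a

r_corr = 1.08 μm/a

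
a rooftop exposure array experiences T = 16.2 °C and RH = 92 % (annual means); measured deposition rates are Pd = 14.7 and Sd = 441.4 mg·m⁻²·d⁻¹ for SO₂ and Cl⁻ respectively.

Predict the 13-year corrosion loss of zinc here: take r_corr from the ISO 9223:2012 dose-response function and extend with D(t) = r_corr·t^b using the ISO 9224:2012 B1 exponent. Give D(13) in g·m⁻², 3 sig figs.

D(13) = 375 g·m⁻²

zinc: temperature factor f = -0.071·(6.2) = -0.4402
  SO₂ term: 0.0129·14.7^0.44·exp(0.046·92-0.4402) = 1.866
  Sd branch = 0.0175·Sd^0.57·e^(0.008·RH+0.085·T) = 4.659 μm/a
  r_corr = 1.866 + 4.659 = 6.525 μm/a
Power-law: D(13) = r_corr · 13^0.813
  D(13) = 6.525 × 13^0.813 = 6.525 × 8.047 = 52.51 μm
  Mass loss = 52.51 μm × 7.14 g/cm³ = 374.9 g·m⁻²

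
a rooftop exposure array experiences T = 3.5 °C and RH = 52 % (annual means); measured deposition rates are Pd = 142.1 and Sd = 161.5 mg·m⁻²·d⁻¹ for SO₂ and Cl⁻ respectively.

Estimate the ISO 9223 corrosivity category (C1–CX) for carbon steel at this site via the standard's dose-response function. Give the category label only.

C3

carbon steel: temperature factor f = +0.150·(-6.5) = -0.9750
  SO₂ term: 1.77·142.1^0.52·exp(0.02·52-0.9750) = 24.86
  Cl⁻ term: 0.102·161.5^0.62·exp(0.033·52+0.04·3.5) = 15.27
  sum: 24.86 + 15.27 → r_corr = 40.13 μm/a
Category bounds: 25…50 μm/a bracket r_corr ⇒ C3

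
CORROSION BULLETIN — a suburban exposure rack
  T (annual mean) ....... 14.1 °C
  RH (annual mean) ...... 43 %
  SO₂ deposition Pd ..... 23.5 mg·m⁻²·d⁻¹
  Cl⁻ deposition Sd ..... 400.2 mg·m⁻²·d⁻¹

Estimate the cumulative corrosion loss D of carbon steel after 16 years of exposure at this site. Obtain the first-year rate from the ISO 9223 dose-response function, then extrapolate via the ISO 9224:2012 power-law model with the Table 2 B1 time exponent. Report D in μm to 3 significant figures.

carbon steel: f(T) = -0.054·(T−10) [T>10 °C] = -0.2214
  SO₂ term: 1.77·23.5^0.52·exp(0.02·43-0.2214) = 17.31
  Cl⁻ term: 0.102·400.2^0.62·exp(0.033·43+0.04·14.1) = 30.42
  sum: 17.31 + 30.42 → r_corr = 47.73 μm/a
Power-law: D(16) = r_corr · 16^0.523
  D(16) = 47.73 × 16^0.523 = 47.73 × 4.263 = 203.5 μm

D(16) = 204 μm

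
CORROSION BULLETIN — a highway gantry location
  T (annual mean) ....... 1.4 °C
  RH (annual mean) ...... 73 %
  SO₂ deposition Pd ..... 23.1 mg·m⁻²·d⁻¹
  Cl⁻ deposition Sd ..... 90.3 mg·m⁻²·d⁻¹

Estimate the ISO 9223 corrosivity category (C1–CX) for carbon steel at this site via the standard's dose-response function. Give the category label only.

C3

carbon steel: temperature factor f = +0.150·(-8.6) = -1.2900
  Pd branch = 1.77·Pd^0.52·e^(0.02·RH+f) = 10.74 μm/a
  Cl⁻ term: 0.102·90.3^0.62·exp(0.033·73+0.04·1.4) = 19.57
  r_corr = 10.74 + 19.57 = 30.31 μm/a
30.3 μm/a falls in (25, 50] for carbon steel → category C3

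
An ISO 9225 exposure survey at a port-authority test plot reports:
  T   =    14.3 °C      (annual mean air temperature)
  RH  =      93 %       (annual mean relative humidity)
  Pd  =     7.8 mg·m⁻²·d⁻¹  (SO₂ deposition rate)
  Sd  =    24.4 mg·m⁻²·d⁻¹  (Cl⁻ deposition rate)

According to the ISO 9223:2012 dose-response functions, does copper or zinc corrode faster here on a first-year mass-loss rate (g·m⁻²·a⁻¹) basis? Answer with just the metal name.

copper

copper: temperature factor f = -0.080·(4.3) = -0.3440
  sulphur-dioxide contribution → 1.548 μm/a
  chloride contribution → 1.392 μm/a
  ⇒ r_corr(copper) = 2.94 μm/a
  mass loss = 2.94 μm/a × 8.96 g/cm³ = 26.34 g·m⁻²·a⁻¹
zinc: T>10 °C ⇒ hinge -0.071·(14.3−10) = -0.3053
  sulphur-dioxide contribution → 1.692 μm/a
  chloride contribution → 0.7671 μm/a
  total first-year rate 2.459 μm/a
  mass loss = 2.459 μm/a × 7.14 g/cm³ = 17.56 g·m⁻²·a⁻¹
Ordering by g·m⁻²·a⁻¹: copper (26.3) > zinc (17.6)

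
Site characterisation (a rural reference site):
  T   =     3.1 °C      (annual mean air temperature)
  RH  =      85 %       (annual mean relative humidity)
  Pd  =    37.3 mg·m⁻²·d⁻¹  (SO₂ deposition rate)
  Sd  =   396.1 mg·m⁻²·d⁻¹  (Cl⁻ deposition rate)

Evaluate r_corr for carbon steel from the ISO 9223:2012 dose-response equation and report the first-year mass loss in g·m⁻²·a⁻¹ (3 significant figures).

carbon steel: T≤10 °C ⇒ hinge +0.150·(3.1−10) = -1.0350
  sulphur-dioxide contribution → 22.6 μm/a
  chloride contribution → 77.86 μm/a
  total first-year rate 100.5 μm/a
Convert to mass loss: 100.5 μm/a × 7.85 g/cm³ = 788.6 g·m⁻²·a⁻¹

r_corr = 789 g·m⁻²·a⁻¹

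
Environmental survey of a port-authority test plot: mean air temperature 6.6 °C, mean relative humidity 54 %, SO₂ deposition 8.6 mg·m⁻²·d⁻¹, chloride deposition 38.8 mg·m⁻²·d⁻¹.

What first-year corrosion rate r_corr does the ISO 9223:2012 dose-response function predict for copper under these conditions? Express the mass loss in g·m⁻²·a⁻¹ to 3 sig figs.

r_corr = 3.69 g·m⁻²·a⁻¹

copper: temperature factor f = +0.126·(-3.4) = -0.4284
  Pd branch = 0.0053·Pd^0.26·e^(0.059·RH+f) = 0.1462 μm/a
  Sd branch = 0.01025·Sd^0.27·e^(0.036·RH+0.049·T) = 0.2657 μm/a
  sum: 0.1462 + 0.2657 → r_corr = 0.4119 μm/a
Convert to mass loss: 0.4119 μm/a × 8.96 g/cm³ = 3.691 g·m⁻²·a⁻¹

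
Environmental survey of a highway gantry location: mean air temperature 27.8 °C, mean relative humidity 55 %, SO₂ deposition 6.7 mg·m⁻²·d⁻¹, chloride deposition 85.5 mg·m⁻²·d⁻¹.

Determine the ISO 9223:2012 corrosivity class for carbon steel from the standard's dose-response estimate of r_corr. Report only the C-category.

carbon steel: temperature factor f = -0.054·(17.8) = -0.9612
  Pd branch = 1.77·Pd^0.52·e^(0.02·RH+f) = 5.468 μm/a
  Sd branch = 0.102·Sd^0.62·e^(0.033·RH+0.04·T) = 30.03 μm/a
  r_corr = 5.468 + 30.03 = 35.5 μm/a
Category bounds: 25…50 μm/a bracket r_corr ⇒ C3

C3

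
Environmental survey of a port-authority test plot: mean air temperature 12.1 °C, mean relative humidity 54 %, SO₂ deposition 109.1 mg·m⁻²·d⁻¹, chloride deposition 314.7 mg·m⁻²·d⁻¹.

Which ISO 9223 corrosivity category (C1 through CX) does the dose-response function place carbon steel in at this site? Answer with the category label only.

C5

carbon steel: temperature factor f = -0.054·(2.1) = -0.1134
  sulphur-dioxide contribution → 53.39 μm/a
  chloride contribution → 34.79 μm/a
  ⇒ r_corr(carbon steel) = 88.17 μm/a
88.2 μm/a falls in (80, 200] for carbon steel → category C5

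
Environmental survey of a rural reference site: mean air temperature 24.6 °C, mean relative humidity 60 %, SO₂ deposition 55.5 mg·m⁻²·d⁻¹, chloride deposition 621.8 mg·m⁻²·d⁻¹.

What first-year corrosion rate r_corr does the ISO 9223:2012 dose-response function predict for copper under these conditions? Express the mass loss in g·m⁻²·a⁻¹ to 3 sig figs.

copper: T>10 °C ⇒ hinge -0.080·(24.6−10) = -1.1680
  sulphur-dioxide contribution → 0.1614 μm/a
  chloride contribution → 1.685 μm/a
  total first-year rate 1.846 μm/a
Convert to mass loss: 1.846 μm/a × 8.96 g/cm³ = 16.54 g·m⁻²·a⁻¹

r_corr = 16.5 g·m⁻²·a⁻¹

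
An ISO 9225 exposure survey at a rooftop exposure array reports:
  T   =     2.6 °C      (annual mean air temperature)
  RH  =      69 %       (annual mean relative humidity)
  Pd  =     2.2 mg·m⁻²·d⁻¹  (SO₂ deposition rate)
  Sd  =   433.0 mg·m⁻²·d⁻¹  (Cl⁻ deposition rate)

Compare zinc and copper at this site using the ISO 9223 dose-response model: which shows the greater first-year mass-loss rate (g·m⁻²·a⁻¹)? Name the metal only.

zinc: f(T) = +0.038·(T−10) [T≤10 °C] = -0.2812
  SO₂ term: 0.0129·2.2^0.44·exp(0.046·69-0.2812) = 0.3293
  Cl⁻ term: 0.0175·433.0^0.57·exp(0.008·69+0.085·2.6) = 1.207
  sum: 0.3293 + 1.207 → r_corr = 1.536 μm/a
  mass loss = 1.536 μm/a × 7.14 g/cm³ = 10.97 g·m⁻²·a⁻¹
copper: temperature factor f = +0.126·(-7.4) = -0.9324
  Pd branch = 0.0053·Pd^0.26·e^(0.059·RH+f) = 0.1501 μm/a
  Sd branch = 0.01025·Sd^0.27·e^(0.036·RH+0.049·T) = 0.7189 μm/a
  sum: 0.1501 + 0.7189 → r_corr = 0.869 μm/a
  mass loss = 0.869 μm/a × 8.96 g/cm³ = 7.787 g·m⁻²·a⁻¹
Ordering by g·m⁻²·a⁻¹: zinc (11) > copper (7.79)

zinc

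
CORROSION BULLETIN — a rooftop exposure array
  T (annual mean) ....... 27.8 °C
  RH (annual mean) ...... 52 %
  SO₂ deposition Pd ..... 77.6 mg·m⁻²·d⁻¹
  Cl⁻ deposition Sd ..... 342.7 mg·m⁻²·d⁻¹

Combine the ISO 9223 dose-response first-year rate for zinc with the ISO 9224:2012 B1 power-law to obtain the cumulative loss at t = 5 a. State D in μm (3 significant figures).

zinc: f(T) = -0.071·(T−10) [T>10 °C] = -1.2638
  Pd branch = 0.0129·Pd^0.44·e^(0.046·RH+f) = 0.2705 μm/a
  Cl⁻ term: 0.0175·342.7^0.57·exp(0.008·52+0.085·27.8) = 7.85
  r_corr = 0.2705 + 7.85 = 8.12 μm/a
Power-law: D(5) = r_corr · 5^0.813
  D(5) = 8.12 × 5^0.813 = 8.12 × 3.701 = 30.05 μm

D(5) = 30.0 μm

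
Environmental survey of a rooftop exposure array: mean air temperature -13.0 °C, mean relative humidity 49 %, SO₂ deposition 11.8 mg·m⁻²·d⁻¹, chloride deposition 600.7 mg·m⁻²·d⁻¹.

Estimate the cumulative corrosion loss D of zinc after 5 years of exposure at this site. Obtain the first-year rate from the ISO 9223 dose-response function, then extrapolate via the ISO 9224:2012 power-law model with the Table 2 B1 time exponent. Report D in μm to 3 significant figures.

D(5) = 1.78 μm

zinc: temperature factor f = +0.038·(-23.0) = -0.8740
  sulphur-dioxide contribution → 0.1519 μm/a
  chloride contribution → 0.329 μm/a
  ⇒ r_corr(zinc) = 0.4809 μm/a
Power-law: D(5) = r_corr · 5^0.813
  D(5) = 0.4809 × 5^0.813 = 0.4809 × 3.701 = 1.78 μm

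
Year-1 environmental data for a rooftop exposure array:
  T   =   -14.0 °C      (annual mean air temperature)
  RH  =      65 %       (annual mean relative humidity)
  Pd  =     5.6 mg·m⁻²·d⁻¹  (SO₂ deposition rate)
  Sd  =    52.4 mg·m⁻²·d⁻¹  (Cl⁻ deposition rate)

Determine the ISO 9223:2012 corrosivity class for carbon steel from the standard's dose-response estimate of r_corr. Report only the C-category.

C2

carbon steel: T≤10 °C ⇒ hinge +0.150·(-14.0−10) = -3.6000
  SO₂ term: 1.77·5.6^0.52·exp(0.02·65-3.6000) = 0.4347
  Sd branch = 0.102·Sd^0.62·e^(0.033·RH+0.04·T) = 5.794 μm/a
  sum: 0.4347 + 5.794 → r_corr = 6.228 μm/a
ISO 9223 Table 2 (carbon steel): 1.3 < 6.23 ≤ 25 μm/a ⇒ C2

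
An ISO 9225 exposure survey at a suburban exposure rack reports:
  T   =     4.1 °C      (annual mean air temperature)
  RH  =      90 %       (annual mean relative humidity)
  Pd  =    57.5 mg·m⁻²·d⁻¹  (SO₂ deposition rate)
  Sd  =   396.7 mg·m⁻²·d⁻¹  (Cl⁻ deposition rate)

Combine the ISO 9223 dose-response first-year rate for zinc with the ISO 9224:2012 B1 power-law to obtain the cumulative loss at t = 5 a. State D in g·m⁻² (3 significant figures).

zinc: f(T) = +0.038·(T−10) [T≤10 °C] = -0.2242
  SO₂ term: 0.0129·57.5^0.44·exp(0.046·90-0.2242) = 3.85
  Sd branch = 0.0175·Sd^0.57·e^(0.008·RH+0.085·T) = 1.542 μm/a
  sum: 3.85 + 1.542 → r_corr = 5.392 μm/a
Power-law: D(5) = r_corr · 5^0.813
  D(5) = 5.392 × 5^0.813 = 5.392 × 3.701 = 19.95 μm
  Mass loss = 19.95 μm × 7.14 g/cm³ = 142.5 g·m⁻²

D(5) = 142 g·m⁻²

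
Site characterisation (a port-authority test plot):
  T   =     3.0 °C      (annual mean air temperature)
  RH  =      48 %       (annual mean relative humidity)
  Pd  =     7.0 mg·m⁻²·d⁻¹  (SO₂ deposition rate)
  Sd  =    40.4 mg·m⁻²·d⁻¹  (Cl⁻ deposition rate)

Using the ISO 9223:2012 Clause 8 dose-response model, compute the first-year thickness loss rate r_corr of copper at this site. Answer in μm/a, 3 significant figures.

copper: f(T) = +0.126·(T−10) [T≤10 °C] = -0.8820
  Pd branch = 0.0053·Pd^0.26·e^(0.059·RH+f) = 0.06178 μm/a
  Sd branch = 0.01025·Sd^0.27·e^(0.036·RH+0.049·T) = 0.1814 μm/a
  sum: 0.06178 + 0.1814 → r_corr = 0.2432 μm/a

r_corr = 0.243 μm/a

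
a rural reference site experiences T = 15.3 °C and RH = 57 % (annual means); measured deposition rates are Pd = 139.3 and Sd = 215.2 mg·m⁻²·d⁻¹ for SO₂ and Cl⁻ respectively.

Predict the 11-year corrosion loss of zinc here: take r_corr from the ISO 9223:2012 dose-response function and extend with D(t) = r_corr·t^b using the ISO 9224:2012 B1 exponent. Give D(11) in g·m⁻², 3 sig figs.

D(11) = 162 g·m⁻²

zinc: temperature factor f = -0.071·(5.3) = -0.3763
  SO₂ term: 0.0129·139.3^0.44·exp(0.046·57-0.3763) = 1.07
  Cl⁻ term: 0.0175·215.2^0.57·exp(0.008·57+0.085·15.3) = 2.166
  sum: 1.07 + 2.166 → r_corr = 3.235 μm/a
ISO 9224: D(t) = r_corr · t^b with b = 0.813 (zinc, B1)
  D(11) = 3.235 × 11^0.813 = 3.235 × 7.025 = 22.73 μm
  Mass loss = 22.73 μm × 7.14 g/cm³ = 162.3 g·m⁻²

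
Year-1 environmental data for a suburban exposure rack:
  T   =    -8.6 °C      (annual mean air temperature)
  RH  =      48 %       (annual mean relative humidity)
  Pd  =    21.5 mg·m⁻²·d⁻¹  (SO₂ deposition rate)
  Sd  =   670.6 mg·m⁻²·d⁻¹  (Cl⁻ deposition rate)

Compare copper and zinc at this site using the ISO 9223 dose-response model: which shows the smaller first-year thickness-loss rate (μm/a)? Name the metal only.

copper: temperature factor f = +0.126·(-18.6) = -2.3436
  SO₂ term: 0.0053·21.5^0.26·exp(0.059·48-2.3436) = 0.01918
  Sd branch = 0.01025·Sd^0.27·e^(0.036·RH+0.049·T) = 0.2194 μm/a
  sum: 0.01918 + 0.2194 → r_corr = 0.2386 μm/a
zinc: f(T) = +0.038·(T−10) [T≤10 °C] = -0.7068
  SO₂ term: 0.0129·21.5^0.44·exp(0.046·48-0.7068) = 0.2233
  Cl⁻ term: 0.0175·670.6^0.57·exp(0.008·48+0.085·-8.6) = 0.5052
  r_corr = 0.2233 + 0.5052 = 0.7284 μm/a
Ordering by μm/a: zinc (0.728) > copper (0.239)

copper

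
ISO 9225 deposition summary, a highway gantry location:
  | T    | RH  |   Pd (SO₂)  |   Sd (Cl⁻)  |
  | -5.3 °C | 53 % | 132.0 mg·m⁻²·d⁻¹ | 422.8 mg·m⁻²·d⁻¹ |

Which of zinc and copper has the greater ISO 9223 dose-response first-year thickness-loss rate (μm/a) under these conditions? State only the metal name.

zinc

zinc: f(T) = +0.038·(T−10) [T≤10 °C] = -0.5814
  Pd branch = 0.0129·Pd^0.44·e^(0.046·RH+f) = 0.7079 μm/a
  Sd branch = 0.0175·Sd^0.57·e^(0.008·RH+0.085·T) = 0.5351 μm/a
  sum: 0.7079 + 0.5351 → r_corr = 1.243 μm/a
copper: T≤10 °C ⇒ hinge +0.126·(-5.3−10) = -1.9278
  Pd branch = 0.0053·Pd^0.26·e^(0.059·RH+f) = 0.06258 μm/a
  Sd branch = 0.01025·Sd^0.27·e^(0.036·RH+0.049·T) = 0.2727 μm/a
  sum: 0.06258 + 0.2727 → r_corr = 0.3352 μm/a
Ordering by μm/a: zinc (1.24) > copper (0.335)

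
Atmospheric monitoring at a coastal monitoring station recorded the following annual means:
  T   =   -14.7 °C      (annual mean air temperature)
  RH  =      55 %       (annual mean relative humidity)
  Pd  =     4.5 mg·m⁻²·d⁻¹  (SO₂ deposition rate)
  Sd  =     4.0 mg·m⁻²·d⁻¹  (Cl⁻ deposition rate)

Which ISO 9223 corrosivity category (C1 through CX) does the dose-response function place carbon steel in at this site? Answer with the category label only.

C1

carbon steel: temperature factor f = +0.150·(-24.7) = -3.7050
  SO₂ term: 1.77·4.5^0.52·exp(0.02·55-3.7050) = 0.286
  Cl⁻ term: 0.102·4.0^0.62·exp(0.033·55+0.04·-14.7) = 0.8218
  sum: 0.286 + 0.8218 → r_corr = 1.108 μm/a
Category bounds: 0…1.3 μm/a bracket r_corr ⇒ C1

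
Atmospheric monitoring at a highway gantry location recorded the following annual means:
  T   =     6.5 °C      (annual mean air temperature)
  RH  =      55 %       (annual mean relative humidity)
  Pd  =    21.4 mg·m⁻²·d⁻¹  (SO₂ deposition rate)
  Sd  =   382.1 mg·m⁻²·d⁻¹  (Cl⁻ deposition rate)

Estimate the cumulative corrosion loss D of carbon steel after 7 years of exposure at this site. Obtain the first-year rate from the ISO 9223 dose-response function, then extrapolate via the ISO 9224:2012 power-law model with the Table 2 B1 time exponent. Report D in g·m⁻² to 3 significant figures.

carbon steel: f(T) = +0.150·(T−10) [T≤10 °C] = -0.5250
  SO₂ term: 1.77·21.4^0.52·exp(0.02·55-0.5250) = 15.47
  Sd branch = 0.102·Sd^0.62·e^(0.033·RH+0.04·T) = 32.41 μm/a
  r_corr = 15.47 + 32.41 = 47.88 μm/a
Power-law: D(7) = r_corr · 7^0.523
  D(7) = 47.88 × 7^0.523 = 47.88 × 2.767 = 132.5 μm
  Mass loss = 132.5 μm × 7.85 g/cm³ = 1040 g·m⁻²

D(7) = 1.04e+03 g·m⁻²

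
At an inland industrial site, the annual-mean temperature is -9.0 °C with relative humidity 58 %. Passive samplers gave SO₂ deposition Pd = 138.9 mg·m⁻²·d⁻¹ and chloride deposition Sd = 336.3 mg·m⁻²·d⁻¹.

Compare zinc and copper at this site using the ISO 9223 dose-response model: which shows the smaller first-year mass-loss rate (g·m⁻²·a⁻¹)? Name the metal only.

zinc: temperature factor f = +0.038·(-19.0) = -0.7220
  Pd branch = 0.0129·Pd^0.44·e^(0.046·RH+f) = 0.7916 μm/a
  Cl⁻ term: 0.0175·336.3^0.57·exp(0.008·58+0.085·-9.0) = 0.3569
  sum: 0.7916 + 0.3569 → r_corr = 1.149 μm/a
  mass loss = 1.149 μm/a × 7.14 g/cm³ = 8.2 g·m⁻²·a⁻¹
copper: T≤10 °C ⇒ hinge +0.126·(-9.0−10) = -2.3940
  Pd branch = 0.0053·Pd^0.26·e^(0.059·RH+f) = 0.05344 μm/a
  Cl⁻ term: 0.01025·336.3^0.27·exp(0.036·58+0.049·-9.0) = 0.256
  r_corr = 0.05344 + 0.256 = 0.3094 μm/a
  mass loss = 0.3094 μm/a × 8.96 g/cm³ = 2.772 g·m⁻²·a⁻¹
Ordering by g·m⁻²·a⁻¹: zinc (8.2) > copper (2.77)

copper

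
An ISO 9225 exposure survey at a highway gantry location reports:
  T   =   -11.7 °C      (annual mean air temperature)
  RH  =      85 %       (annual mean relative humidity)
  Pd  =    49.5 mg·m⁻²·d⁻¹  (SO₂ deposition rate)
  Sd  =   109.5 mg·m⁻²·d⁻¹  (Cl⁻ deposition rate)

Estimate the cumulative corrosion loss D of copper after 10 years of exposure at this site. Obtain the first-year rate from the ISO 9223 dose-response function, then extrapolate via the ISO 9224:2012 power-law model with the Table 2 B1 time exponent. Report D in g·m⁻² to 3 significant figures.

copper: T≤10 °C ⇒ hinge +0.126·(-11.7−10) = -2.7342
  Pd branch = 0.0053·Pd^0.26·e^(0.059·RH+f) = 0.143 μm/a
  Cl⁻ term: 0.01025·109.5^0.27·exp(0.036·85+0.049·-11.7) = 0.4379
  r_corr = 0.143 + 0.4379 = 0.5809 μm/a
ISO 9224: D(t) = r_corr · t^b with b = 0.667 (copper, B1)
  D(10) = 0.5809 × 10^0.667 = 0.5809 × 4.645 = 2.698 μm
  Mass loss = 2.698 μm × 8.96 g/cm³ = 24.18 g·m⁻²

D(10) = 24.2 g·m⁻²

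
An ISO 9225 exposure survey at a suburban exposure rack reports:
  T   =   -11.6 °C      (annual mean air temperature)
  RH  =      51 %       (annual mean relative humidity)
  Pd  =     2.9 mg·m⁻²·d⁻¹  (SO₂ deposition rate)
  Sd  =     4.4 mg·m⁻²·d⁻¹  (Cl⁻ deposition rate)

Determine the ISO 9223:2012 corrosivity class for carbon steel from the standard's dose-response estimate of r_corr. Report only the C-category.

C1

carbon steel: temperature factor f = +0.150·(-21.6) = -3.2400
  Pd branch = 1.77·Pd^0.52·e^(0.02·RH+f) = 0.3344 μm/a
  Cl⁻ term: 0.102·4.4^0.62·exp(0.033·51+0.04·-11.6) = 0.8649
  sum: 0.3344 + 0.8649 → r_corr = 1.199 μm/a
ISO 9223 Table 2 (carbon steel): 0 < 1.2 ≤ 1.3 μm/a ⇒ C1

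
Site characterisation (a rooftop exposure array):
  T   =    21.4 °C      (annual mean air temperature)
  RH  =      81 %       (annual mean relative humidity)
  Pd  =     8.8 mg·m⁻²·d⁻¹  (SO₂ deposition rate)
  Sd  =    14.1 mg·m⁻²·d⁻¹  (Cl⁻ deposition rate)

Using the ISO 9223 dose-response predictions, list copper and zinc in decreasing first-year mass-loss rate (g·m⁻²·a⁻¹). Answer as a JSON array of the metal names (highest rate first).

["copper", "zinc"]

copper: T>10 °C ⇒ hinge -0.080·(21.4−10) = -0.9120
  SO₂ term: 0.0053·8.8^0.26·exp(0.059·81-0.9120) = 0.4459
  Sd branch = 0.01025·Sd^0.27·e^(0.036·RH+0.049·T) = 1.104 μm/a
  r_corr = 0.4459 + 1.104 = 1.55 μm/a
  mass loss = 1.55 μm/a × 8.96 g/cm³ = 13.88 g·m⁻²·a⁻¹
zinc: T>10 °C ⇒ hinge -0.071·(21.4−10) = -0.8094
  SO₂ term: 0.0129·8.8^0.44·exp(0.046·81-0.8094) = 0.6206
  Sd branch = 0.0175·Sd^0.57·e^(0.008·RH+0.085·T) = 0.9322 μm/a
  r_corr = 0.6206 + 0.9322 = 1.553 μm/a
  mass loss = 1.553 μm/a × 7.14 g/cm³ = 11.09 g·m⁻²·a⁻¹
Ordering by g·m⁻²·a⁻¹: copper (13.9) > zinc (11.1)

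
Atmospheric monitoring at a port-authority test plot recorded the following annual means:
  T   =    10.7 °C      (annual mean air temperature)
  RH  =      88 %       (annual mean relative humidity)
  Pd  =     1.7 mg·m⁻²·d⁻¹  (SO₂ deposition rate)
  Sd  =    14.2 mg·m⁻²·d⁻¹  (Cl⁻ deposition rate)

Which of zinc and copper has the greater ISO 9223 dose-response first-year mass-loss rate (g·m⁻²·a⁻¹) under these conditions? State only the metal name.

zinc: T>10 °C ⇒ hinge -0.071·(10.7−10) = -0.0497
  Pd branch = 0.0129·Pd^0.44·e^(0.046·RH+f) = 0.888 μm/a
  Cl⁻ term: 0.0175·14.2^0.57·exp(0.008·88+0.085·10.7) = 0.3986
  sum: 0.888 + 0.3986 → r_corr = 1.287 μm/a
  mass loss = 1.287 μm/a × 7.14 g/cm³ = 9.187 g·m⁻²·a⁻¹
copper: f(T) = -0.080·(T−10) [T>10 °C] = -0.0560
  Pd branch = 0.0053·Pd^0.26·e^(0.059·RH+f) = 1.034 μm/a
  Cl⁻ term: 0.01025·14.2^0.27·exp(0.036·88+0.049·10.7) = 0.8421
  sum: 1.034 + 0.8421 → r_corr = 1.877 μm/a
  mass loss = 1.877 μm/a × 8.96 g/cm³ = 16.81 g·m⁻²·a⁻¹
Ordering by g·m⁻²·a⁻¹: copper (16.8) > zinc (9.19)

copper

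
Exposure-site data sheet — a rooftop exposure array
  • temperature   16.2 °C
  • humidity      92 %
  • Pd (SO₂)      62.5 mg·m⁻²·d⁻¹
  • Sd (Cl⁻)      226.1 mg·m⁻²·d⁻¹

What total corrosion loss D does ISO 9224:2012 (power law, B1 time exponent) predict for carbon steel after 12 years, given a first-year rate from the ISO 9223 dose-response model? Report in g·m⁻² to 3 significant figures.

carbon steel: f(T) = -0.054·(T−10) [T>10 °C] = -0.3348
  sulphur-dioxide contribution → 68.47 μm/a
  chloride contribution → 117 μm/a
  total first-year rate 185.5 μm/a
ISO 9224: D(t) = r_corr · t^b with b = 0.523 (carbon steel, B1)
  D(12) = 185.5 × 12^0.523 = 185.5 × 3.668 = 680.3 μm
  Mass loss = 680.3 μm × 7.85 g/cm³ = 5340 g·m⁻²

D(12) = 5.34e+03 g·m⁻²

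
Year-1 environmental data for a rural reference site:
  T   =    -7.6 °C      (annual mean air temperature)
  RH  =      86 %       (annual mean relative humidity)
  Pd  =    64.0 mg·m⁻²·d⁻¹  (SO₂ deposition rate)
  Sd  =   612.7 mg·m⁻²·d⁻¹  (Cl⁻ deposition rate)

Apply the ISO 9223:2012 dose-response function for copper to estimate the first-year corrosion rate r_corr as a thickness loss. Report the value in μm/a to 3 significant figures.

copper: f(T) = +0.126·(T−10) [T≤10 °C] = -2.2176
  sulphur-dioxide contribution → 0.2719 μm/a
  chloride contribution → 0.8833 μm/a
  ⇒ r_corr(copper) = 1.155 μm/a

r_corr = 1.16 μm/a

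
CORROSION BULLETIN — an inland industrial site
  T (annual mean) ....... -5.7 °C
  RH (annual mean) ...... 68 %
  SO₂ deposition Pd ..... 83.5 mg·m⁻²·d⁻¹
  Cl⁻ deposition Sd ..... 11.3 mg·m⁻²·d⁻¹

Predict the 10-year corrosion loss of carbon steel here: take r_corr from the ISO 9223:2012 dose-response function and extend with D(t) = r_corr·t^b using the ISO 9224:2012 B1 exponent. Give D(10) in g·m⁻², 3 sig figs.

D(10) = 261 g·m⁻²

carbon steel: T≤10 °C ⇒ hinge +0.150·(-5.7−10) = -2.3550
  sulphur-dioxide contribution → 6.533 μm/a
  chloride contribution → 3.444 μm/a
  ⇒ r_corr(carbon steel) = 9.977 μm/a
Power-law: D(10) = r_corr · 10^0.523
  D(10) = 9.977 × 10^0.523 = 9.977 × 3.334 = 33.27 μm
  Mass loss = 33.27 μm × 7.85 g/cm³ = 261.1 g·m⁻²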